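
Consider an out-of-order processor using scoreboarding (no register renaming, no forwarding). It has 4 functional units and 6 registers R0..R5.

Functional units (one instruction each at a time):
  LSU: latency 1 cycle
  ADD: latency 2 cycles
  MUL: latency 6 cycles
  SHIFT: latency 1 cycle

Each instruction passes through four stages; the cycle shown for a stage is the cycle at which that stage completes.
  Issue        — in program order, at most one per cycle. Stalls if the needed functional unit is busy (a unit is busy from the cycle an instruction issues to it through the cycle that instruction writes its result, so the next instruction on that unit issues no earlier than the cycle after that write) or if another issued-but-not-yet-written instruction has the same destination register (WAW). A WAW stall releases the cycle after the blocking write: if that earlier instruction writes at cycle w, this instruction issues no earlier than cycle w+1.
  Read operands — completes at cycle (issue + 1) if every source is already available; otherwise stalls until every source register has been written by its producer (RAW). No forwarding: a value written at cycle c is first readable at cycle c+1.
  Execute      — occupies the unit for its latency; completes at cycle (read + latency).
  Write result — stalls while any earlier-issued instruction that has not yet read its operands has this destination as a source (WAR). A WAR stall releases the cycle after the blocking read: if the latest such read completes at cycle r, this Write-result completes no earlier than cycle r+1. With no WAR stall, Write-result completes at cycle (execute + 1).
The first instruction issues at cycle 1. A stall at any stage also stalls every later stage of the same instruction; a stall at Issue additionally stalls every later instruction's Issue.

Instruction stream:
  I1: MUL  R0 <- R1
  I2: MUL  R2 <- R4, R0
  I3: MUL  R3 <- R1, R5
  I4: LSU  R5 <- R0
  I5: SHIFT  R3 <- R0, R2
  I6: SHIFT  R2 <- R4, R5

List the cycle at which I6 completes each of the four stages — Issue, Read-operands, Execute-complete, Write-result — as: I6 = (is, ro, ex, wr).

c1: I1 dispatched to MUL
c2: I1 operands ready
c8: I1 complete
c9: R0←I1
c10: I2 dispatched to MUL
c11: I2 operands ready
c17: I2 complete
c18: R2←I2
c19: I3 dispatched to MUL
c20: I3 operands ready, I4 dispatched to LSU
c21: I4 operands ready
c22: I4 complete
c23: R5←I4
c26: I3 complete
c27: R3←I3
c28: I5 dispatched to SHIFT
c29: I5 operands ready
c30: I5 complete
c31: R3←I5
c32: I6 dispatched to SHIFT
c33: I6 operands ready
c34: I6 complete
c35: R2←I6

I6 = (32, 33, 34, 35)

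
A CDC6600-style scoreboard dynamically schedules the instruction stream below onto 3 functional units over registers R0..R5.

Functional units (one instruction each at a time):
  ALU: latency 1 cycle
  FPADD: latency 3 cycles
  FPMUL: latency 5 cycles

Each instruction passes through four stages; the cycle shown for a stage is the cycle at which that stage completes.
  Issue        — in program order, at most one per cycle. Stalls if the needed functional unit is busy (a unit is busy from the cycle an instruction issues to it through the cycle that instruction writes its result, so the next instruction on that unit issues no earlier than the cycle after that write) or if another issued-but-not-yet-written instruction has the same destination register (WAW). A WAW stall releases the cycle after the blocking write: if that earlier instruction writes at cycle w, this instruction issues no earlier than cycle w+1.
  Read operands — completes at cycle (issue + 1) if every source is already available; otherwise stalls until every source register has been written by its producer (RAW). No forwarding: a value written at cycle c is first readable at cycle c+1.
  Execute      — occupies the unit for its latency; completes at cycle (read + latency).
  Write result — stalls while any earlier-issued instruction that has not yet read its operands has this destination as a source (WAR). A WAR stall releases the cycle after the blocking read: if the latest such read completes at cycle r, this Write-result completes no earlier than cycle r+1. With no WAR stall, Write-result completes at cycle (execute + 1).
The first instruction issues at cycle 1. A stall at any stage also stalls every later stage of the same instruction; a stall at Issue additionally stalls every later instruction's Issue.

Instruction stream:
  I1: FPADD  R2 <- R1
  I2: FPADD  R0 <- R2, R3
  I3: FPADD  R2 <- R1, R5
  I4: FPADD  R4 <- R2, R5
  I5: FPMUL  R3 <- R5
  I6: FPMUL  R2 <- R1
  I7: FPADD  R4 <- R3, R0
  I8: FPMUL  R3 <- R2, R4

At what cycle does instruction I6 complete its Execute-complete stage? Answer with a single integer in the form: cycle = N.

t=1  I1 issues→FPADD
t=2  I1 reads
t=5  I1 exec-done
t=6  I1 writes R2
t=7  I2 issues→FPADD
t=8  I2 reads
t=11  I2 exec-done
t=12  I2 writes R0
t=13  I3 issues→FPADD
t=14  I3 reads
t=17  I3 exec-done
t=18  I3 writes R2
t=19  I4 issues→FPADD
t=20  I4 reads; I5 issues→FPMUL
t=21  I5 reads
t=23  I4 exec-done
t=24  I4 writes R4
t=26  I5 exec-done
t=27  I5 writes R3
t=28  I6 issues→FPMUL
t=29  I6 reads; I7 issues→FPADD
t=30  I7 reads
t=33  I7 exec-done
t=34  I6 exec-done; I7 writes R4
t=35  I6 writes R2
t=36  I8 issues→FPMUL
t=37  I8 reads
t=42  I8 exec-done
t=43  I8 writes R3

cycle = 34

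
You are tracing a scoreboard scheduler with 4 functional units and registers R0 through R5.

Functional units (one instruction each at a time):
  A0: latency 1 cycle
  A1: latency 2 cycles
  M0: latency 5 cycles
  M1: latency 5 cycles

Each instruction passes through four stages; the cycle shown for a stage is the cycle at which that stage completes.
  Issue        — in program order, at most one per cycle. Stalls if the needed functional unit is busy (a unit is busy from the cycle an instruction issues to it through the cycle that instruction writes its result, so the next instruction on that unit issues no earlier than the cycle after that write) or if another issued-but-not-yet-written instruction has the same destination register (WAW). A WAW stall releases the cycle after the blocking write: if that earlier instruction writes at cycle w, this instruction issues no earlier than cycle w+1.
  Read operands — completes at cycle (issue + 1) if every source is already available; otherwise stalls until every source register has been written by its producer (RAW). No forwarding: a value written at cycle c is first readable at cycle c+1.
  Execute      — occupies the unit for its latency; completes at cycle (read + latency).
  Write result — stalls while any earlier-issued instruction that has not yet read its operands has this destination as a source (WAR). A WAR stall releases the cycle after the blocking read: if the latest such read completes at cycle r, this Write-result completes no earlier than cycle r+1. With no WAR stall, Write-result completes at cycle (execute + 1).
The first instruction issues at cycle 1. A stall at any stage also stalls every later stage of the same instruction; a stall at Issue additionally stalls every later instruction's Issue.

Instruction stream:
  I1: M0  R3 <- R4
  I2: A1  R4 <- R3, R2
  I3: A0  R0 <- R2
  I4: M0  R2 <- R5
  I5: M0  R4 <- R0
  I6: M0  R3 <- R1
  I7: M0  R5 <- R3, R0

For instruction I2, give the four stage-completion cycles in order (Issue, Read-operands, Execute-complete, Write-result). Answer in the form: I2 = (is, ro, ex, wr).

I1: IS=1 RO=2 EX=7 WR=8
I2: IS=2 RO=9 EX=11 WR=12  [RAW R3: wait I1 write@8]
I3: IS=3 RO=4 EX=5 WR=6
I4: IS=9 RO=10 EX=15 WR=16  [struct: M0 busy until I1 writes@8]
I5: IS=17 RO=18 EX=23 WR=24  [struct: M0 busy until I4 writes@16]
I6: IS=25 RO=26 EX=31 WR=32  [struct: M0 busy until I5 writes@24]
I7: IS=33 RO=34 EX=39 WR=40  [struct: M0 busy until I6 writes@32]

I2 = (2, 9, 11, 12)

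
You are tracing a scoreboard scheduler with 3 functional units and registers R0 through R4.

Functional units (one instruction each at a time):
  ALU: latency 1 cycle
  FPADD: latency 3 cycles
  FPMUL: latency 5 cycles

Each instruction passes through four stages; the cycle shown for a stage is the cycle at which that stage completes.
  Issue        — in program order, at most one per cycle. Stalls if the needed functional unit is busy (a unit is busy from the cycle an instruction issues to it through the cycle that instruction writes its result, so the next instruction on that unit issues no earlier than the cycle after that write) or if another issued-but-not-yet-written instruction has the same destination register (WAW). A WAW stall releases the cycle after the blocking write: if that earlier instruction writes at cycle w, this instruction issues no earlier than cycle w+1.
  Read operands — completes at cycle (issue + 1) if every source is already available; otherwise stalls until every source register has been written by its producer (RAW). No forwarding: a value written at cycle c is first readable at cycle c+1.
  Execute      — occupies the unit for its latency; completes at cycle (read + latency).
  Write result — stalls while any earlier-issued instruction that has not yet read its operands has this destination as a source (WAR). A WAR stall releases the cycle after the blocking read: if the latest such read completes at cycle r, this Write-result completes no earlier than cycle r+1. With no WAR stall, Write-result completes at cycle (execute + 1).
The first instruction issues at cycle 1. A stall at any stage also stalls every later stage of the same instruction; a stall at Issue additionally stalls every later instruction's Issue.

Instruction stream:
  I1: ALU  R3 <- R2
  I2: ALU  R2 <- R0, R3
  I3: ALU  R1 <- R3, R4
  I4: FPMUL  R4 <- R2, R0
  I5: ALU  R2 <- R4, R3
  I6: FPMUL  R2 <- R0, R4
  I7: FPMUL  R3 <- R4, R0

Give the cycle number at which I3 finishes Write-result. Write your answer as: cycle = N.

cycle 1: I1 issues→ALU
cycle 2: I1 reads
cycle 3: I1 exec-done
cycle 4: I1 writes R3
cycle 5: I2 issues→ALU
cycle 6: I2 reads
cycle 7: I2 exec-done
cycle 8: I2 writes R2
cycle 9: I3 issues→ALU
cycle 10: I3 reads | I4 issues→FPMUL
cycle 11: I3 exec-done | I4 reads
cycle 12: I3 writes R1
cycle 13: I5 issues→ALU
cycle 16: I4 exec-done
cycle 17: I4 writes R4
cycle 18: I5 reads
cycle 19: I5 exec-done
cycle 20: I5 writes R2
cycle 21: I6 issues→FPMUL
cycle 22: I6 reads
cycle 27: I6 exec-done
cycle 28: I6 writes R2
cycle 29: I7 issues→FPMUL
cycle 30: I7 reads
cycle 35: I7 exec-done
cycle 36: I7 writes R3

cycle = 12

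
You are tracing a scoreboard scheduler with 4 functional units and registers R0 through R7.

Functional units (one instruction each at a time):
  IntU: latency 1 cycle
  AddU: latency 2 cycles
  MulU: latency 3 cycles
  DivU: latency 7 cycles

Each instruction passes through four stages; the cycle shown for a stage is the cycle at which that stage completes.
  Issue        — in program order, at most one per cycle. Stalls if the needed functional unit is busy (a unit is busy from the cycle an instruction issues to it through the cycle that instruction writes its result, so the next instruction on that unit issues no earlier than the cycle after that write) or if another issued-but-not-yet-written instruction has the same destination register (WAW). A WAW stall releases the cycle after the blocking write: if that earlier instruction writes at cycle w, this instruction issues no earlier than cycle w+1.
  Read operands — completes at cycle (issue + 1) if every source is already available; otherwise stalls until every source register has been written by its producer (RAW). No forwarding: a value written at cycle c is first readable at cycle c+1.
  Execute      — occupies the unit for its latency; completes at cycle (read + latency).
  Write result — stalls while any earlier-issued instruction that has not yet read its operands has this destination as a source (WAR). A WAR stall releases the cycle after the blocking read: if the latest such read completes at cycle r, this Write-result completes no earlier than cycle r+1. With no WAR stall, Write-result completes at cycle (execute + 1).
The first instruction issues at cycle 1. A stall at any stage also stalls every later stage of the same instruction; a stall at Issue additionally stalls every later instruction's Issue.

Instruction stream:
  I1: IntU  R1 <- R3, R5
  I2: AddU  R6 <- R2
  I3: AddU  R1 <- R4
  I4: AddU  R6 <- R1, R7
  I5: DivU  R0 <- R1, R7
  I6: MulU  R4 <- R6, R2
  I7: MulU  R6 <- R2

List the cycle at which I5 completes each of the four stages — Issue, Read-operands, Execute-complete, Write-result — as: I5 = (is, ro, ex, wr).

t=1  I1 issues→IntU
t=2  I1 reads, I2 issues→AddU
t=3  I1 exec-done, I2 reads
t=4  I1 writes R1
t=5  I2 exec-done
t=6  I2 writes R6
t=7  I3 issues→AddU
t=8  I3 reads
t=10  I3 exec-done
t=11  I3 writes R1
t=12  I4 issues→AddU
t=13  I4 reads, I5 issues→DivU
t=14  I5 reads, I6 issues→MulU
t=15  I4 exec-done
t=16  I4 writes R6
t=17  I6 reads
t=20  I6 exec-done
t=21  I5 exec-done, I6 writes R4
t=22  I5 writes R0, I7 issues→MulU
t=23  I7 reads
t=26  I7 exec-done
t=27  I7 writes R6

I5 = (13, 14, 21, 22)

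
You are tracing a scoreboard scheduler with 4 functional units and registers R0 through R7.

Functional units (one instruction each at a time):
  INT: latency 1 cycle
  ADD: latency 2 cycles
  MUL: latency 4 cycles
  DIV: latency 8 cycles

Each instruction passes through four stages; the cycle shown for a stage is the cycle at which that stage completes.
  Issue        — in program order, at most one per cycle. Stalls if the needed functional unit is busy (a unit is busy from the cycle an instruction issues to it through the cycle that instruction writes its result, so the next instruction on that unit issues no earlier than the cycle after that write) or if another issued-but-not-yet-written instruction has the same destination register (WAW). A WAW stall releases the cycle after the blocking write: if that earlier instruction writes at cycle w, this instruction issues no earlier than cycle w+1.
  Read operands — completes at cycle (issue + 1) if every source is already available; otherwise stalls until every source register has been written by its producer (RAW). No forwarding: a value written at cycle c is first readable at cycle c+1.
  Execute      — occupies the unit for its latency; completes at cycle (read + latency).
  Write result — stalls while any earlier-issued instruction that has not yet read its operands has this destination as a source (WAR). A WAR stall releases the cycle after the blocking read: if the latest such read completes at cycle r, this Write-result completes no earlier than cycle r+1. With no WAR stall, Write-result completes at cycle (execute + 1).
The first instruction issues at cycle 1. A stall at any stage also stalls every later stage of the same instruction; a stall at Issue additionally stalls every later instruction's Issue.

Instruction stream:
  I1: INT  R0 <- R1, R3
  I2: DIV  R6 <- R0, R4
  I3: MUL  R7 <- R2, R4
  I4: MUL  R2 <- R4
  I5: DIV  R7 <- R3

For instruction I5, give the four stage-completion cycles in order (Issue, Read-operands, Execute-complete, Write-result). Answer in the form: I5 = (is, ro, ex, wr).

I5 = (15, 16, 24, 25)

I1: IS=1 RO=2 EX=3 WR=4
I2: IS=2 RO=5 EX=13 WR=14  [RAW R0: wait I1 write@4]
I3: IS=3 RO=4 EX=8 WR=9
I4: IS=10 RO=11 EX=15 WR=16  [struct: MUL busy until I3 writes@9]
I5: IS=15 RO=16 EX=24 WR=25  [struct: DIV busy until I2 writes@14]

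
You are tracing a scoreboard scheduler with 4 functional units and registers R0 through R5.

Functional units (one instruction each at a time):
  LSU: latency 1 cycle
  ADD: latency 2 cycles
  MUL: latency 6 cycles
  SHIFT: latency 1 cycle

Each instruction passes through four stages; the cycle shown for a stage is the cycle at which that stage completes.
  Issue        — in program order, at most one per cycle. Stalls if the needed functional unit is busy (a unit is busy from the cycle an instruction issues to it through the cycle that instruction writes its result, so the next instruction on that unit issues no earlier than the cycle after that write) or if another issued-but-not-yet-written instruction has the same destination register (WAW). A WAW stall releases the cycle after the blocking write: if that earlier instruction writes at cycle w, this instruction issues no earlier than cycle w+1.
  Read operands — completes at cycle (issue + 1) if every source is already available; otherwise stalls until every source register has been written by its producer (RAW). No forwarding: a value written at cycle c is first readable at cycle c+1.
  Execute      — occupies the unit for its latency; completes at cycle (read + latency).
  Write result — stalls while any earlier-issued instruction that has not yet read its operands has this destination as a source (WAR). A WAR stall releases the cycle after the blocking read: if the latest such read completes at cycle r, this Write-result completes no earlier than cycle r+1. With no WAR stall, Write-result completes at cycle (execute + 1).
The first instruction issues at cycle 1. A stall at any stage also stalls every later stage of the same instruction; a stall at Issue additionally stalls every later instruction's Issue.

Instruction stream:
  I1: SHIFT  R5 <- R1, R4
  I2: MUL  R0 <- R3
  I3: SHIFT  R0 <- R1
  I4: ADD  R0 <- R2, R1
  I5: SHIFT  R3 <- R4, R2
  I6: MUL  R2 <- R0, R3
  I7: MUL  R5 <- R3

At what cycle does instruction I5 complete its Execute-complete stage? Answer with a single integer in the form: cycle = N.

t=1  issue I1 (SHIFT)
t=2  I1 read-ops | issue I2 (MUL)
t=3  I1 finished on SHIFT | I2 read-ops
t=4  I1→R5
t=9  I2 finished on MUL
t=10  I2→R0
t=11  issue I3 (SHIFT)
t=12  I3 read-ops
t=13  I3 finished on SHIFT
t=14  I3→R0
t=15  issue I4 (ADD)
t=16  I4 read-ops | issue I5 (SHIFT)
t=17  I5 read-ops | issue I6 (MUL)
t=18  I4 finished on ADD | I5 finished on SHIFT
t=19  I4→R0 | I5→R3
t=20  I6 read-ops
t=26  I6 finished on MUL
t=27  I6→R2
t=28  issue I7 (MUL)
t=29  I7 read-ops
t=35  I7 finished on MUL
t=36  I7→R5

cycle = 18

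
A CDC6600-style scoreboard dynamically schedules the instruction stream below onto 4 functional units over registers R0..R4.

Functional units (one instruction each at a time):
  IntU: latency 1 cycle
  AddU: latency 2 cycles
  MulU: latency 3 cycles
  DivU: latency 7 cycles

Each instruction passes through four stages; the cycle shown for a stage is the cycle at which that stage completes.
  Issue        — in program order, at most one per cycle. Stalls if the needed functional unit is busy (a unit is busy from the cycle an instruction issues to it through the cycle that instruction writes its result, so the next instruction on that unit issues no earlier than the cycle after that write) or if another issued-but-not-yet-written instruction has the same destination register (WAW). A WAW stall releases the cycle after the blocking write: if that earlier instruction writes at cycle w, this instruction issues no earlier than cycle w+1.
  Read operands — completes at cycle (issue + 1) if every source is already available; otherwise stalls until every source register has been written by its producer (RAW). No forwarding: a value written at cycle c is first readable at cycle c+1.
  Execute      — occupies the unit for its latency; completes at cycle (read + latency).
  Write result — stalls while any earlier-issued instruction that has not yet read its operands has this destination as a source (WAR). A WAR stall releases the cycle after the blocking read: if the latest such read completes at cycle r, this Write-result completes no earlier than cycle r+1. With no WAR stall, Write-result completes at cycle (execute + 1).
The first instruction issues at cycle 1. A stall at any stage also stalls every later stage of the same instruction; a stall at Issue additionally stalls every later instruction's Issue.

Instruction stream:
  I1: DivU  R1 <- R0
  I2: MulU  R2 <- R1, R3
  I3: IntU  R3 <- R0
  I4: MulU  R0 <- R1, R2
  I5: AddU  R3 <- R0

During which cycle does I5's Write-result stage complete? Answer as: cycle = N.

cycle = 25

1) issue 1, read 2, done 9, write 10
2) issue 2, read 11, done 14, write 15  <RAW R1: wait I1 write@10>
3) issue 3, read 4, done 5, write 12  <WAR R3: wait I2 read@11>
4) issue 16, read 17, done 20, write 21  <struct: MulU busy until I2 writes@15>
5) issue 17, read 22, done 24, write 25  <RAW R0: wait I4 write@21>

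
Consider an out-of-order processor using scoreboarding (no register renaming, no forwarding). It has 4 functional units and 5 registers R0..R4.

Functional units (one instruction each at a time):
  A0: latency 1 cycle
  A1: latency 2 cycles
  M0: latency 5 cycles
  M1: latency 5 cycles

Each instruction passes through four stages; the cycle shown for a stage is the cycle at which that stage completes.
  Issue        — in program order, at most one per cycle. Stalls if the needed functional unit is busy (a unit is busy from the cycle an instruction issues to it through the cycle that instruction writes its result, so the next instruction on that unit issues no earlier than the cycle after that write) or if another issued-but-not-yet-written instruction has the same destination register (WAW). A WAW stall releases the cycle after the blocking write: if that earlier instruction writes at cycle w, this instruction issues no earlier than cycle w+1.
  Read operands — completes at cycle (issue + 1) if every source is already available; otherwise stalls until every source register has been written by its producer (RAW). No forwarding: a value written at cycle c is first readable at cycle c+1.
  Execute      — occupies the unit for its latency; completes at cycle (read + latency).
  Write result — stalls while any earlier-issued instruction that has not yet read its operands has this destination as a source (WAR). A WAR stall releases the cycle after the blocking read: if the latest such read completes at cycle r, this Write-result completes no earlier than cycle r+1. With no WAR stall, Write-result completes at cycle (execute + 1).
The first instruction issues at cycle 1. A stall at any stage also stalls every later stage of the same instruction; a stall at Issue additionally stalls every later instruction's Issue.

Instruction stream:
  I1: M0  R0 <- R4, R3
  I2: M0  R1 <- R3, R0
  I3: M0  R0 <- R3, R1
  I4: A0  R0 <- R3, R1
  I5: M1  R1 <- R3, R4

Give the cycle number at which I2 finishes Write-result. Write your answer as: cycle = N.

cycle = 16

cycle 1: I1 issues→M0
cycle 2: I1 reads
cycle 7: I1 exec-done
cycle 8: I1 writes R0
cycle 9: I2 issues→M0
cycle 10: I2 reads
cycle 15: I2 exec-done
cycle 16: I2 writes R1
cycle 17: I3 issues→M0
cycle 18: I3 reads
cycle 23: I3 exec-done
cycle 24: I3 writes R0
cycle 25: I4 issues→A0
cycle 26: I4 reads | I5 issues→M1
cycle 27: I4 exec-done | I5 reads
cycle 28: I4 writes R0
cycle 32: I5 exec-done
cycle 33: I5 writes R1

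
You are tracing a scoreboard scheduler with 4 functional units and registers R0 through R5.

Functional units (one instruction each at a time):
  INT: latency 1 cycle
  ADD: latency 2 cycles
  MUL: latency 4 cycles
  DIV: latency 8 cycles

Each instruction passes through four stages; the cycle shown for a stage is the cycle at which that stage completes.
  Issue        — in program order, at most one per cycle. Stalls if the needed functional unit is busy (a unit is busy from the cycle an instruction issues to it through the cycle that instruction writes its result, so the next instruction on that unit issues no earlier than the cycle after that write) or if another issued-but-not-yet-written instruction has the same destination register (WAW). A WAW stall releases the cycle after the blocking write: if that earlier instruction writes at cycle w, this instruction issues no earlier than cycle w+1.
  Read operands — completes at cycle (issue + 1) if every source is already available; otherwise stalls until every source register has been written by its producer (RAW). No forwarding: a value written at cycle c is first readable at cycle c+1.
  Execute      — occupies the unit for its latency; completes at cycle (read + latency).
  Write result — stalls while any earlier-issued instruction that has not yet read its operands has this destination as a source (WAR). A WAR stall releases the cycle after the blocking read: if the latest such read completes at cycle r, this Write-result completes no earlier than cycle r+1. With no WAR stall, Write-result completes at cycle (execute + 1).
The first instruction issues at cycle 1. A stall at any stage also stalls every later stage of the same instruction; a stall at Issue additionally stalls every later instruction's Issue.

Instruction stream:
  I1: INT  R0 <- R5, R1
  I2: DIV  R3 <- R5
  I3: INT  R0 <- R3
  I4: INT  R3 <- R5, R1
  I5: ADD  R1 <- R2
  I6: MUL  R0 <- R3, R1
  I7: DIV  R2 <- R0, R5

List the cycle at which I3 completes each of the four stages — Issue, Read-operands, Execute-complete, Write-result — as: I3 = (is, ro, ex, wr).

I3 = (5, 13, 14, 15)

  I1 | 1 | 2 | 3 | 4
  I2 | 2 | 3 | 11 | 12
  I3 | 5 | 13 | 14 | 15   struct: INT busy until I1 writes@4 · RAW R3: wait I2 write@12
  I4 | 16 | 17 | 18 | 19   struct: INT busy until I3 writes@15
  I5 | 17 | 18 | 20 | 21
  I6 | 18 | 22 | 26 | 27   RAW R1: wait I5 write@21
  I7 | 19 | 28 | 36 | 37   RAW R0: wait I6 write@27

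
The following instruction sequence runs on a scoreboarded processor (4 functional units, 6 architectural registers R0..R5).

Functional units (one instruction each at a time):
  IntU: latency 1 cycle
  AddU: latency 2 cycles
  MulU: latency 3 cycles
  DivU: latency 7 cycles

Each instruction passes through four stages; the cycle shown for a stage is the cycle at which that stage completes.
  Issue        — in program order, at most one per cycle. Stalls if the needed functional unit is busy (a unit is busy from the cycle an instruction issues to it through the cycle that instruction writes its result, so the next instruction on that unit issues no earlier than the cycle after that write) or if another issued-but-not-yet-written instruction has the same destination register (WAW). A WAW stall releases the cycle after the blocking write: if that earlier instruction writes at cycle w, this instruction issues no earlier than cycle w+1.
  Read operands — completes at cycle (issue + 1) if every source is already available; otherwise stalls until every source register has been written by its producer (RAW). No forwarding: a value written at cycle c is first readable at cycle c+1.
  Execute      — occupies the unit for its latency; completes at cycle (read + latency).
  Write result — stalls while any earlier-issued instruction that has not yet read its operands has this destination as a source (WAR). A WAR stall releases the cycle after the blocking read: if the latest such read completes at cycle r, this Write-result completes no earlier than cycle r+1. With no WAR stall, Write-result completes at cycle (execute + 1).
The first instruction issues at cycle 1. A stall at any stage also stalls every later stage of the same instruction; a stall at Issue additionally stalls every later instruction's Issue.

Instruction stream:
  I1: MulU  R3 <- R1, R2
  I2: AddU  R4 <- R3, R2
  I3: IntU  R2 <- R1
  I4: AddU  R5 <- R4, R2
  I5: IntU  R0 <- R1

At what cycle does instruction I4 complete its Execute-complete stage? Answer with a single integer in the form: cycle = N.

cycle = 14

I1  is:1  ro:2  ex:5  wr:6
I2  is:2  ro:7  ex:9  wr:10  — RAW R3: wait I1 write@6
I3  is:3  ro:4  ex:5  wr:8  — WAR R2: wait I2 read@7
I4  is:11  ro:12  ex:14  wr:15  — struct: AddU busy until I2 writes@10
I5  is:12  ro:13  ex:14  wr:15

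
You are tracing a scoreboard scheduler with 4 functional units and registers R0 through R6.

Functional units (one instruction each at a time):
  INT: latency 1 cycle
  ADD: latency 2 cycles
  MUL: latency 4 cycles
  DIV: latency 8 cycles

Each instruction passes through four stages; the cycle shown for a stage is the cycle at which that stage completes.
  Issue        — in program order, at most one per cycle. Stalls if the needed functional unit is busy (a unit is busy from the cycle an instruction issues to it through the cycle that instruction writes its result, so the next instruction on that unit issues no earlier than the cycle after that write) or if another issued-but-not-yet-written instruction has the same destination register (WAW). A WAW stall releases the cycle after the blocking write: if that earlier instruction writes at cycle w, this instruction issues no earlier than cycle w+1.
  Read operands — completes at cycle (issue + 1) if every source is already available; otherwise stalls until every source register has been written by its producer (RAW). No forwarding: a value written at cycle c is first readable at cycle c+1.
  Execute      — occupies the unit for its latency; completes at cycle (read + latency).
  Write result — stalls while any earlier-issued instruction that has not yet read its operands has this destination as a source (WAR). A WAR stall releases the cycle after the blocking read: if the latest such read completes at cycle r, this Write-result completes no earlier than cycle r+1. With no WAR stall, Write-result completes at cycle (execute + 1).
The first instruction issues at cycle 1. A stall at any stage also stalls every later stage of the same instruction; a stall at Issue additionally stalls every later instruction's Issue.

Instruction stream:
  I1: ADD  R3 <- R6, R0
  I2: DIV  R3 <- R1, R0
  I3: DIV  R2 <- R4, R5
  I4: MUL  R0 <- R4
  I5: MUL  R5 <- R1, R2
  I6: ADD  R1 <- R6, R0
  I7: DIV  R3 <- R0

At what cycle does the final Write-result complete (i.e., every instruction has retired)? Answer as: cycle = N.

cycle = 38

I1  is:1  ro:2  ex:4  wr:5
I2  is:6  ro:7  ex:15  wr:16  — WAW R3: wait I1 write@5
I3  is:17  ro:18  ex:26  wr:27  — struct: DIV busy until I2 writes@16
I4  is:18  ro:19  ex:23  wr:24
I5  is:25  ro:28  ex:32  wr:33  — struct: MUL busy until I4 writes@24, RAW R2: wait I3 write@27
I6  is:26  ro:27  ex:29  wr:30
I7  is:28  ro:29  ex:37  wr:38  — struct: DIV busy until I3 writes@27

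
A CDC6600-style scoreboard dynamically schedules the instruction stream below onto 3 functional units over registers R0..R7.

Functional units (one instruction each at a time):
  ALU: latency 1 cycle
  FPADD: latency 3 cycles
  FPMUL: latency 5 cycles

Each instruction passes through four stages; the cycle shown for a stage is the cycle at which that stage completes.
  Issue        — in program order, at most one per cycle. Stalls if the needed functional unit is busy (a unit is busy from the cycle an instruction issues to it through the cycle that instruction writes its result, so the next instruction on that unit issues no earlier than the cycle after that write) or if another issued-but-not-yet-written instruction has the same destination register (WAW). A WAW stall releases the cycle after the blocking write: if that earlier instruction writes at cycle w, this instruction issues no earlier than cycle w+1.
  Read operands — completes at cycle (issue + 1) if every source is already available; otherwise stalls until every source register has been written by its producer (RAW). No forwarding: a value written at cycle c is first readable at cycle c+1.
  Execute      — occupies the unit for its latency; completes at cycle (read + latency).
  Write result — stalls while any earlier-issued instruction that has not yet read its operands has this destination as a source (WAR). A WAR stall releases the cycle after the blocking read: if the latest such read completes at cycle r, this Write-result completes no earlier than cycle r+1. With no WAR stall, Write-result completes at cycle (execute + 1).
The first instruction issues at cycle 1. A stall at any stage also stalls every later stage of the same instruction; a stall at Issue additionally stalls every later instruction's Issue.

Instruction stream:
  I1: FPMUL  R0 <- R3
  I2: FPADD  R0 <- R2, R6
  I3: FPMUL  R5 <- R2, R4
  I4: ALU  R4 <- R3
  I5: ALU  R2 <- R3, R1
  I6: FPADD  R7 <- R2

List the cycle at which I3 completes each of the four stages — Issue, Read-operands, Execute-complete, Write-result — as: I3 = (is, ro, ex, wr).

I3 = (10, 11, 16, 17)

t=1  I1 dispatched to FPMUL
t=2  I1 operands ready
t=7  I1 complete
t=8  R0←I1
t=9  I2 dispatched to FPADD
t=10  I2 operands ready, I3 dispatched to FPMUL
t=11  I3 operands ready, I4 dispatched to ALU
t=12  I4 operands ready
t=13  I2 complete, I4 complete
t=14  R0←I2, R4←I4
t=15  I5 dispatched to ALU
t=16  I3 complete, I5 operands ready, I6 dispatched to FPADD
t=17  R5←I3, I5 complete
t=18  R2←I5
t=19  I6 operands ready
t=22  I6 complete
t=23  R7←I6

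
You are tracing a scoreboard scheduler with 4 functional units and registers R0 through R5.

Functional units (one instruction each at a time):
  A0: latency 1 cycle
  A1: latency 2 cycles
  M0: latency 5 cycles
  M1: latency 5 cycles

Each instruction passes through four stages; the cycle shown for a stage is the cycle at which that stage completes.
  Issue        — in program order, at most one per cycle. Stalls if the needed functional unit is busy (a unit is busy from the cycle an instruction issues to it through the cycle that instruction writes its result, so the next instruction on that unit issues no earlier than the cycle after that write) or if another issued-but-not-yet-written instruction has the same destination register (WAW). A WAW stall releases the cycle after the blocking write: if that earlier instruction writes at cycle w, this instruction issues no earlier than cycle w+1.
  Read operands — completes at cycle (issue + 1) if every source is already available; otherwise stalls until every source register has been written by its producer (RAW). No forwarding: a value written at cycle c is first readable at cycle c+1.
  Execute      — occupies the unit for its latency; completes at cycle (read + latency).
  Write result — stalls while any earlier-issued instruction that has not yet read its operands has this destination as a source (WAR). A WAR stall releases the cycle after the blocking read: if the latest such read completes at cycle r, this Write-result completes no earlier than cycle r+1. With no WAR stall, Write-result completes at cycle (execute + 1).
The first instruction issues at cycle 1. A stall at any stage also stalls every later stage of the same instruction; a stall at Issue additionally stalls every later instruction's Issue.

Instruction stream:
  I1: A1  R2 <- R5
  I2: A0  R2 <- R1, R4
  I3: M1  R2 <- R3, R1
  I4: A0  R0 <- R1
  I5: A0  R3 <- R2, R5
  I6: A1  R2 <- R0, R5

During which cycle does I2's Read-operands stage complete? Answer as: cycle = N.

cycle = 7

1) issue 1, read 2, done 4, write 5
2) issue 6, read 7, done 8, write 9  <WAW R2: wait I1 write@5>
3) issue 10, read 11, done 16, write 17  <WAW R2: wait I2 write@9>
4) issue 11, read 12, done 13, write 14
5) issue 15, read 18, done 19, write 20  <struct: A0 busy until I4 writes@14 / RAW R2: wait I3 write@17>
6) issue 18, read 19, done 21, write 22  <WAW R2: wait I3 write@17>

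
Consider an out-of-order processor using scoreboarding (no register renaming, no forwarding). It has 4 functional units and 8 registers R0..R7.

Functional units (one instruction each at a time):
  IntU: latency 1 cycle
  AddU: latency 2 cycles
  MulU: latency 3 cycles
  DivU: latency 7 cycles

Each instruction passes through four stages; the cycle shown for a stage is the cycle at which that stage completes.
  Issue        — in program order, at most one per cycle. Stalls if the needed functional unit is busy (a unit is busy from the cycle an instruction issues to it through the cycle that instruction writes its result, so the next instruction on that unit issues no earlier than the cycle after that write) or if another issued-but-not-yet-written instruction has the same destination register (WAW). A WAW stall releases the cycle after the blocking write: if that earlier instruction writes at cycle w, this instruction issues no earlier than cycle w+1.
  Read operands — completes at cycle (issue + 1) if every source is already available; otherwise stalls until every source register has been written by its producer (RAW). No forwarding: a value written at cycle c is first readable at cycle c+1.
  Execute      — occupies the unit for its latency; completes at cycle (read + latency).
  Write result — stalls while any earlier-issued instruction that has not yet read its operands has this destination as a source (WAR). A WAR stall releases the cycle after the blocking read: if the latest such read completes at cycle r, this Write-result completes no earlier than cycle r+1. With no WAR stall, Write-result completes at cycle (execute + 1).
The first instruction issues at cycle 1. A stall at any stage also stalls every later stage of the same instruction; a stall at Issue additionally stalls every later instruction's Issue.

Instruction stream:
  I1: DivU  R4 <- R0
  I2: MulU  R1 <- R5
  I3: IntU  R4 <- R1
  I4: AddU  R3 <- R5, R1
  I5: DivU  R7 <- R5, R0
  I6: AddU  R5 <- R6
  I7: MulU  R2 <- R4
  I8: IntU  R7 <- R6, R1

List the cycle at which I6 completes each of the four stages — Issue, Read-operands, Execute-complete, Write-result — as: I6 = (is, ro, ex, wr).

I6 = (17, 18, 20, 21)

  I1 | 1 | 2 | 9 | 10
  I2 | 2 | 3 | 6 | 7
  I3 | 11 | 12 | 13 | 14   WAW R4: wait I1 write@10
  I4 | 12 | 13 | 15 | 16
  I5 | 13 | 14 | 21 | 22
  I6 | 17 | 18 | 20 | 21   struct: AddU busy until I4 writes@16
  I7 | 18 | 19 | 22 | 23
  I8 | 23 | 24 | 25 | 26   WAW R7: wait I5 write@22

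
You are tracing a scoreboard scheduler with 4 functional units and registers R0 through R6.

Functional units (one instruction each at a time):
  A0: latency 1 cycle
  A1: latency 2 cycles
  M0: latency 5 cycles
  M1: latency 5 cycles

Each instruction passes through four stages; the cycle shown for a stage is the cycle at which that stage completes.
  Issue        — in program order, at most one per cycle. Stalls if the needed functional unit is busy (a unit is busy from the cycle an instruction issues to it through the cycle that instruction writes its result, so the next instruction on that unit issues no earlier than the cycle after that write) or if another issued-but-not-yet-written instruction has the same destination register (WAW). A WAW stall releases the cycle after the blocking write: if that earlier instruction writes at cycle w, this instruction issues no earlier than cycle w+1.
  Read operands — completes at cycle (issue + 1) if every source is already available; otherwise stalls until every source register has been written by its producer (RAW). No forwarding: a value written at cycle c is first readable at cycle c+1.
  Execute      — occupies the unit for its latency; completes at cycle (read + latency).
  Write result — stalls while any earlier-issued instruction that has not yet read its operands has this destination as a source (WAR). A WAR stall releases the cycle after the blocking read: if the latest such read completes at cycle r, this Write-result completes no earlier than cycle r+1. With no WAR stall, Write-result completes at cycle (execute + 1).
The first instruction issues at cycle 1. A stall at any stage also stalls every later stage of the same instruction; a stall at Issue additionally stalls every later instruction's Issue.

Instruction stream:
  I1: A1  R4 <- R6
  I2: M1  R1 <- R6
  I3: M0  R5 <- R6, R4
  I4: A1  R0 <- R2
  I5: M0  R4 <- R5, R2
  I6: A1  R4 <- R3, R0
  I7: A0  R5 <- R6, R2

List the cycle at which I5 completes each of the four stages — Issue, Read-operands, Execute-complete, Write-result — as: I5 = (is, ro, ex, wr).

1) issue 1, read 2, done 4, write 5
2) issue 2, read 3, done 8, write 9
3) issue 3, read 6, done 11, write 12  <RAW R4: wait I1 write@5>
4) issue 6, read 7, done 9, write 10  <struct: A1 busy until I1 writes@5>
5) issue 13, read 14, done 19, write 20  <struct: M0 busy until I3 writes@12>
6) issue 21, read 22, done 24, write 25  <WAW R4: wait I5 write@20>
7) issue 22, read 23, done 24, write 25

I5 = (13, 14, 19, 20)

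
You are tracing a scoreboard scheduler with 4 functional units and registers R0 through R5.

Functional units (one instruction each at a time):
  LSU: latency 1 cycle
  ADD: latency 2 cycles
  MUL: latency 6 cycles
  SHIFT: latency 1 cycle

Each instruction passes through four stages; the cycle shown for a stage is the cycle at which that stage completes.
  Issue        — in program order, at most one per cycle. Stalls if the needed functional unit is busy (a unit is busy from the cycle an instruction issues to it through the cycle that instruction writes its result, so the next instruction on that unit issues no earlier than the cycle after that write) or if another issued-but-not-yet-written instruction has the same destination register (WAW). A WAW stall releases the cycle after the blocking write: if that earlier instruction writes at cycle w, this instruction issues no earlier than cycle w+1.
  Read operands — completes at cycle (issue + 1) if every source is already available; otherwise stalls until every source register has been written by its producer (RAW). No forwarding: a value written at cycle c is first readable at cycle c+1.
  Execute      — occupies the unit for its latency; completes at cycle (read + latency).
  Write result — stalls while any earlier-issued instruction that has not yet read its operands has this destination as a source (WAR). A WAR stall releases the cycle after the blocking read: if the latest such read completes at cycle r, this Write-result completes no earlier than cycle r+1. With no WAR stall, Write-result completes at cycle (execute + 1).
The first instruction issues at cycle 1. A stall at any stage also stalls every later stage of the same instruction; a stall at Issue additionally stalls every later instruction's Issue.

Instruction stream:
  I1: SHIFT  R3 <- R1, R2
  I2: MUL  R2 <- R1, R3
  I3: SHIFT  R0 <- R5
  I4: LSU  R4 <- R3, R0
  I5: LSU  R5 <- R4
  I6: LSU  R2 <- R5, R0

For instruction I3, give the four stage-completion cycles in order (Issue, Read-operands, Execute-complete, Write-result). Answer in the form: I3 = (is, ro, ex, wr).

I1: IS=1 RO=2 EX=3 WR=4
I2: IS=2 RO=5 EX=11 WR=12  [RAW R3: wait I1 write@4]
I3: IS=5 RO=6 EX=7 WR=8  [struct: SHIFT busy until I1 writes@4]
I4: IS=6 RO=9 EX=10 WR=11  [RAW R0: wait I3 write@8]
I5: IS=12 RO=13 EX=14 WR=15  [struct: LSU busy until I4 writes@11]
I6: IS=16 RO=17 EX=18 WR=19  [struct: LSU busy until I5 writes@15]

I3 = (5, 6, 7, 8)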